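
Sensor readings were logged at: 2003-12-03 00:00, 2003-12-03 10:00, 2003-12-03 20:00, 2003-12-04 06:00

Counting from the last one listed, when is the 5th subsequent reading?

2003-12-06 08:00

Spacing: 10, 10, 10 h — constant 10 h.
2003-12-04 06:00 + 10 h = 2003-12-04 16:00.
2003-12-04 16:00 + 10 h = 2003-12-05 02:00.
2003-12-05 02:00 + 10 h = 2003-12-05 12:00.
2003-12-05 12:00 + 10 h = 2003-12-05 22:00.
2003-12-05 22:00 + 10 h = 2003-12-06 08:00.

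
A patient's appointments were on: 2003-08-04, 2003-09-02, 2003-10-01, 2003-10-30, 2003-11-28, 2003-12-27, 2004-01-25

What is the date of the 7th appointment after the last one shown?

The spacing is 29, 29, 29, 29, 29, 29 days — always 29 days.
2004-01-25 + 29 days = 2004-02-23.
2004-02-23 + 29 days = 2004-03-23.
2004-03-23 + 29 days = 2004-04-21.
2004-04-21 + 29 days = 2004-05-20.
2004-05-20 + 29 days = 2004-06-18.
2004-06-18 + 29 days = 2004-07-17.
2004-07-17 + 29 days = 2004-08-15.

2004-08-15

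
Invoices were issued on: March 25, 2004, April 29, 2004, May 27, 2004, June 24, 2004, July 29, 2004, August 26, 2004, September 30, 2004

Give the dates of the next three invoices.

These are Thursdays with 35, 28, 28, 35, 28, 35-day gaps.
Each is the final Thursday of its month — April 29, 2004 is past the 28th, so '4th Thursday' doesn't fit.
Last Thursday of October 2004: October 28, 2004.
November 2004 ends with Thursday November 25, 2004.
December 2004 ends with Thursday December 30, 2004.

October 28, 2004; November 25, 2004; December 30, 2004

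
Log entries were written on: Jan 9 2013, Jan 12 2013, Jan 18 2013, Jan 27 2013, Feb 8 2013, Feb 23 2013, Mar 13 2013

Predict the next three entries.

Apr 3 2013, Apr 27 2013, May 24 2013

The spacing grows by 3 each time: 3, 6, 9, 12, 15, 18 days.
Next gap: 21 days. Mar 13 2013 + 21 days = Apr 3 2013.
Next gap: 24 days. Apr 3 2013 + 24 days = Apr 27 2013.
Next gap: 27 days. Apr 27 2013 + 27 days = May 24 2013.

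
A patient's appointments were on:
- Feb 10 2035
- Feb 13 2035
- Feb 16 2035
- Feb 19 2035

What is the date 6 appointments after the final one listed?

Every event comes 3 days after the last (3, 3, 3).
Feb 19 2035 + 3 days = Feb 22 2035.
Feb 22 2035 + 3 days = Feb 25 2035.
Feb 25 2035 + 3 days = Feb 28 2035.
Feb 28 2035 + 3 days = Mar 3 2035.
Mar 3 2035 + 3 days = Mar 6 2035.
Mar 6 2035 + 3 days = Mar 9 2035.

Mar 9 2035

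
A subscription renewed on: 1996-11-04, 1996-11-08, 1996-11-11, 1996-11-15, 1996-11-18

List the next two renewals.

1996-11-22, 1996-11-25

The gap pattern 4, 3, 4, 3 repeats every 2 events.
These are the Mondays and Fridays of each week.
Next Friday: 1996-11-22.
The following Monday is 1996-11-25.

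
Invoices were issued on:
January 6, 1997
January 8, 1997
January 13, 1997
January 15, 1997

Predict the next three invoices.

January 20, 1997; January 22, 1997; January 27, 1997

Every event lands on a Monday or Wednesday (gaps cycle 2, 5, 2).
So the schedule is: every Monday and Wednesday.
The following Monday is January 20, 1997.
The following Wednesday is January 22, 1997.
Next Monday: January 27, 1997.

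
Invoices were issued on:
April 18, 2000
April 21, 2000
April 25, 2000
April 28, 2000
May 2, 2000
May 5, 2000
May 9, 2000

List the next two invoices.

Gaps: 3, 4, 3, 4, 3, 4 days — not constant, but cyclic with period 2.
The events fall on every Tuesday and Friday.
The following Friday is May 12, 2000.
Next Tuesday: May 16, 2000.

May 12, 2000; May 16, 2000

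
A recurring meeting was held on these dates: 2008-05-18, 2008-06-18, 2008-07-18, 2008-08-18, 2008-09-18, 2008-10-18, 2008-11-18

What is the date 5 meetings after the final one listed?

The day-of-month is always 18 (31, 30, 31, 31, 30, 31 days between events).
So this recurs on the 18th of each month.
December 2008: 2008-12-18.
Next: January 2009 → 2009-01-18.
Next: February 2009 → 2009-02-18.
March 2009: 2009-03-18.
Next: April 2009 → 2009-04-18.

2009-04-18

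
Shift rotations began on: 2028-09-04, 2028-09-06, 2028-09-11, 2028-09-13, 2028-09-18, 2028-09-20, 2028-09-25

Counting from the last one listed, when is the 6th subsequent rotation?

2028-10-16

Every event lands on a Monday or Wednesday (gaps cycle 2, 5, 2, 5, 2, 5).
So the schedule is: every Monday and Wednesday.
Next Wednesday: 2028-09-27.
Next Monday: 2028-10-02.
The following Wednesday is 2028-10-04.
The following Monday is 2028-10-09.
Next Wednesday: 2028-10-11.
Next Monday: 2028-10-16.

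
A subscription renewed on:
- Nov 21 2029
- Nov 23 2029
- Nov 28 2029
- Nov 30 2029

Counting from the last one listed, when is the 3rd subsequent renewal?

Every event lands on a Wednesday or Friday (gaps cycle 2, 5, 2).
So the schedule is: every Wednesday and Friday.
Next Wednesday: Dec 5 2029.
Next Friday: Dec 7 2029.
The following Wednesday is Dec 12 2029.

Dec 12 2029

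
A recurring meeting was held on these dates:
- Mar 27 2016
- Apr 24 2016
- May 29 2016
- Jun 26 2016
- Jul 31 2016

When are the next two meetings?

Aug 28 2016, Sep 25 2016

These are Sundays with 28, 35, 28, 35-day gaps.
Each is the final Sunday of its month — May 29 2016 is past the 28th, so '4th Sunday' doesn't fit.
August 2016 ends with Sunday Aug 28 2016.
September 2016 ends with Sunday Sep 25 2016.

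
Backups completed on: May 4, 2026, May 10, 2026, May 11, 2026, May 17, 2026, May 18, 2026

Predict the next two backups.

May 24, 2026; May 25, 2026

Every event lands on a Monday or Sunday (gaps cycle 6, 1, 6, 1).
So the schedule is: every Monday and Sunday.
Next Sunday: May 24, 2026.
The following Monday is May 25, 2026.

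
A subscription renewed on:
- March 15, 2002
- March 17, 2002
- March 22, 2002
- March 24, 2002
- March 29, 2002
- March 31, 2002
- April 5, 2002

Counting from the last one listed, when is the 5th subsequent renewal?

Every event lands on a Friday or Sunday (gaps cycle 2, 5, 2, 5, 2, 5).
So the schedule is: every Friday and Sunday.
The following Sunday is April 7, 2002.
Next Friday: April 12, 2002.
The following Sunday is April 14, 2002.
Next Friday: April 19, 2002.
The following Sunday is April 21, 2002.

April 21, 2002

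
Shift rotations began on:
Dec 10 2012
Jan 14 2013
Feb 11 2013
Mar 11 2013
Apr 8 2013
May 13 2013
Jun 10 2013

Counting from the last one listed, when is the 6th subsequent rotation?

Gaps: 35, 28, 28, 28, 35, 28 days — a mix of 28 and 35. Every date is a Monday.
Each is the 2nd Monday of its month.
July 2013 — 2nd Monday is Jul 8 2013.
2nd Monday of August 2013: Aug 12 2013.
2nd Monday of September 2013: Sep 9 2013.
October 2013 — 2nd Monday is Oct 14 2013.
2nd Monday of November 2013: Nov 11 2013.
2nd Monday of December 2013: Dec 9 2013.

Dec 9 2013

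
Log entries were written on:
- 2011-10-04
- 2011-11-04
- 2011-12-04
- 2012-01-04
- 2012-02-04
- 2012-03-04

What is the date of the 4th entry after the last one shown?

2012-07-04

Each date is the 4th; the gaps (31, 30, 31, 31, 29) track the month lengths.
The rule is the 4th of each month.
Next: April 2012 → 2012-04-04.
May 2012: 2012-05-04.
Next: June 2012 → 2012-06-04.
Next: July 2012 → 2012-07-04.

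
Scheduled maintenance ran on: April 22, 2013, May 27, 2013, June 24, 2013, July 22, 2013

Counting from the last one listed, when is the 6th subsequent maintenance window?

All dates are Mondays, 35, 28, 28 days apart.
Specifically, the 4th Monday of each month.
4th Monday of August 2013: August 26, 2013.
4th Monday of September 2013: September 23, 2013.
October 2013 — 4th Monday is October 28, 2013.
November 2013 — 4th Monday is November 25, 2013.
4th Monday of December 2013: December 23, 2013.
January 2014 — 4th Monday is January 27, 2014.

January 27, 2014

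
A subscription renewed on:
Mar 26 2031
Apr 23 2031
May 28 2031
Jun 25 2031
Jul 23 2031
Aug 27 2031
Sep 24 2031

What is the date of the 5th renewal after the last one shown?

Feb 25 2032

These are Wednesdays at 28- or 35-day spacing (28, 35, 28, 28, 35, 28).
The pattern: 4th Wednesday of the month.
October 2031 — 4th Wednesday is Oct 22 2031.
4th Wednesday of November 2031: Nov 26 2031.
4th Wednesday of December 2031: Dec 24 2031.
4th Wednesday of January 2032: Jan 28 2032.
4th Wednesday of February 2032: Feb 25 2032.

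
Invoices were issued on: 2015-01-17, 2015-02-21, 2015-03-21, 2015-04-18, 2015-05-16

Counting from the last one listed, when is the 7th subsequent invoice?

All dates are Saturdays, 35, 28, 28, 28 days apart.
Specifically, the 3rd Saturday of each month.
June 2015 — 3rd Saturday is 2015-06-20.
July 2015 — 3rd Saturday is 2015-07-18.
August 2015 — 3rd Saturday is 2015-08-15.
3rd Saturday of September 2015: 2015-09-19.
October 2015 — 3rd Saturday is 2015-10-17.
November 2015 — 3rd Saturday is 2015-11-21.
3rd Saturday of December 2015: 2015-12-19.

2015-12-19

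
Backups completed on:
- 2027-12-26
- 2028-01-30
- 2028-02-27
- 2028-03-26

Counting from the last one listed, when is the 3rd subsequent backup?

These are Sundays with 35, 28, 28-day gaps.
Each is the final Sunday of its month — 2028-01-30 is past the 28th, so '4th Sunday' doesn't fit.
Last Sunday of April 2028: 2028-04-30.
May 2028 ends with Sunday 2028-05-28.
Last Sunday of June 2028: 2028-06-25.

2028-06-25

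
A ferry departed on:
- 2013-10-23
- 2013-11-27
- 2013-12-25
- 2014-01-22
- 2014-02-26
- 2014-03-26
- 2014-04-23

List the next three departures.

These are Wednesdays at 28- or 35-day spacing (35, 28, 28, 35, 28, 28).
The pattern: 4th Wednesday of the month.
4th Wednesday of May 2014: 2014-05-28.
4th Wednesday of June 2014: 2014-06-25.
4th Wednesday of July 2014: 2014-07-23.

2014-05-28, 2014-06-25, 2014-07-23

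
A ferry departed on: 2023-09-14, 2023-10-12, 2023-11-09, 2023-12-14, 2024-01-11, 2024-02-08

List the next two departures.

2024-03-14, 2024-04-11

All dates are Thursdays, 28, 28, 35, 28, 28 days apart.
Specifically, the 2nd Thursday of each month.
2nd Thursday of March 2024: 2024-03-14.
2nd Thursday of April 2024: 2024-04-11.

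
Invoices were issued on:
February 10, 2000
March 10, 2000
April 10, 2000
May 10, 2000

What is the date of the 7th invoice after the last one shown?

December 10, 2000

Gaps: 29, 31, 30 days — not constant. Every event is on the 10th of the month.
Pattern: the 10th of each month.
Next: June 2000 → June 10, 2000.
Next: July 2000 → July 10, 2000.
Next: August 2000 → August 10, 2000.
Next: September 2000 → September 10, 2000.
Next: October 2000 → October 10, 2000.
Next: November 2000 → November 10, 2000.
Next: December 2000 → December 10, 2000.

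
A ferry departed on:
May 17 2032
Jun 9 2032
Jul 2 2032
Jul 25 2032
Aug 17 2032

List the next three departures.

Sep 9 2032, Oct 2 2032, Oct 25 2032

Every event comes 23 days after the last (23, 23, 23, 23).
Aug 17 2032 + 23 days = Sep 9 2032.
Sep 9 2032 + 23 days = Oct 2 2032.
Oct 2 2032 + 23 days = Oct 25 2032.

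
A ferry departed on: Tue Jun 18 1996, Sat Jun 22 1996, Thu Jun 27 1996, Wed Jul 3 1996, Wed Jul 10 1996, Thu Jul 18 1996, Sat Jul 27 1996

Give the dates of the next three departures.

Intervals are 4, 5, 6, 7, 8, 9 days — an arithmetic progression with common difference 1.
Next gap: 10 days. Sat Jul 27 1996 + 10 days = Tue Aug 6 1996.
Next gap: 11 days. Tue Aug 6 1996 + 11 days = Sat Aug 17 1996.
Next gap: 12 days. Sat Aug 17 1996 + 12 days = Thu Aug 29 1996.

Tue Aug 6 1996, Sat Aug 17 1996, Thu Aug 29 1996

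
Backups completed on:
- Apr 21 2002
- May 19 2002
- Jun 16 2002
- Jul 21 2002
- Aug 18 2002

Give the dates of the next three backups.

These are Sundays at 28- or 35-day spacing (28, 28, 35, 28).
The pattern: 3rd Sunday of the month.
September 2002 — 3rd Sunday is Sep 15 2002.
October 2002 — 3rd Sunday is Oct 20 2002.
3rd Sunday of November 2002: Nov 17 2002.

Sep 15 2002, Oct 20 2002, Nov 17 2002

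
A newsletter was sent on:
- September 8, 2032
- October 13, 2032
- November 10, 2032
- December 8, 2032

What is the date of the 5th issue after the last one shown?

These are Wednesdays at 28- or 35-day spacing (35, 28, 28).
The pattern: 2nd Wednesday of the month.
2nd Wednesday of January 2033: January 12, 2033.
February 2033 — 2nd Wednesday is February 9, 2033.
2nd Wednesday of March 2033: March 9, 2033.
April 2033 — 2nd Wednesday is April 13, 2033.
May 2033 — 2nd Wednesday is May 11, 2033.

May 11, 2033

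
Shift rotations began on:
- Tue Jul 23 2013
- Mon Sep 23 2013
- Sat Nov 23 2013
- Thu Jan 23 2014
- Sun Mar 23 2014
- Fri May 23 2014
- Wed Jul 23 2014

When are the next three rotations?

Gaps: 62, 61, 61, 59, 61, 61 days — not constant. Every event is on the 23rd of the month.
Pattern: the 23rd of every 2 months.
September 2014: Tue Sep 23 2014.
November 2014: Sun Nov 23 2014.
Next: January 2015 → Fri Jan 23 2015.

Tue Sep 23 2014, Sun Nov 23 2014, Fri Jan 23 2015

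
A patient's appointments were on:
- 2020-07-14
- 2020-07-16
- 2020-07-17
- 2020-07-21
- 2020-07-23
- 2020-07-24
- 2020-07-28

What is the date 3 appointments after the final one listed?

Every event lands on a Tuesday or Thursday or Friday (gaps cycle 2, 1, 4, 2, 1, 4).
So the schedule is: every Tuesday, Thursday and Friday.
Next Thursday: 2020-07-30.
Next Friday: 2020-07-31.
Next Tuesday: 2020-08-04.

2020-08-04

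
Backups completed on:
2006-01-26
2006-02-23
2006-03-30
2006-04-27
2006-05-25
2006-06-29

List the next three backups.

These are Thursdays with 28, 35, 28, 28, 35-day gaps.
Each is the final Thursday of its month — 2006-03-30 is past the 28th, so '4th Thursday' doesn't fit.
July 2006 ends with Thursday 2006-07-27.
August 2006 ends with Thursday 2006-08-31.
Last Thursday of September 2006: 2006-09-28.

2006-07-27, 2006-08-31, 2006-09-28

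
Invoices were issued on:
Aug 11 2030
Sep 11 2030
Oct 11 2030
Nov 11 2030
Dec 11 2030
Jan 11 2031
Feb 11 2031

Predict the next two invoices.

Mar 11 2031, Apr 11 2031

The day-of-month is always 11 (31, 30, 31, 30, 31, 31 days between events).
So this recurs on the 11th of each month.
March 2031: Mar 11 2031.
April 2031: Apr 11 2031.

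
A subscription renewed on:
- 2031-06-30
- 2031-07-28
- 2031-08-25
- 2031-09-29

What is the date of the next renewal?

All Mondays; the gaps (28, 28, 35) vary with month length.
This is the last Monday of each month.
Last Monday of October 2031: 2031-10-27.

2031-10-27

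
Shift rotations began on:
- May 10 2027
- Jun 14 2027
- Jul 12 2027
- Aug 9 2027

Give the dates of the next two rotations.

All dates are Mondays, 35, 28, 28 days apart.
Specifically, the 2nd Monday of each month.
September 2027 — 2nd Monday is Sep 13 2027.
2nd Monday of October 2027: Oct 11 2027.

Sep 13 2027, Oct 11 2027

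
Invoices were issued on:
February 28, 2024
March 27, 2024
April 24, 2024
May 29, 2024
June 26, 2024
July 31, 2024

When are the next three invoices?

August 28, 2024; September 25, 2024; October 30, 2024

These are Wednesdays with 28, 28, 35, 28, 35-day gaps.
Each is the final Wednesday of its month — May 29, 2024 is past the 28th, so '4th Wednesday' doesn't fit.
Last Wednesday of August 2024: August 28, 2024.
September 2024 ends with Wednesday September 25, 2024.
October 2024 ends with Wednesday October 30, 2024.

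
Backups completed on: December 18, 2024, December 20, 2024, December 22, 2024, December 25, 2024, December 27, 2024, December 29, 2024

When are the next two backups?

January 1, 2025; January 3, 2025

Every event lands on a Wednesday or Friday or Sunday (gaps cycle 2, 2, 3, 2, 2).
So the schedule is: every Wednesday, Friday and Sunday.
The following Wednesday is January 1, 2025.
The following Friday is January 3, 2025.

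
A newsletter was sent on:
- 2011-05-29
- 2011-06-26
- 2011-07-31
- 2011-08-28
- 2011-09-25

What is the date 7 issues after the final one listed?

2012-04-29

All Sundays; the gaps (28, 35, 28, 28) vary with month length.
This is the last Sunday of each month.
Last Sunday of October 2011: 2011-10-30.
Last Sunday of November 2011: 2011-11-27.
Last Sunday of December 2011: 2011-12-25.
January 2012 ends with Sunday 2012-01-29.
Last Sunday of February 2012: 2012-02-26.
March 2012 ends with Sunday 2012-03-25.
Last Sunday of April 2012: 2012-04-29.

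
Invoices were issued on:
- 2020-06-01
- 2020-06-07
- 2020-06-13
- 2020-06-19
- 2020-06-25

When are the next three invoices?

Every event comes 6 days after the last (6, 6, 6, 6).
2020-06-25 + 6 days = 2020-07-01.
2020-07-01 + 6 days = 2020-07-07.
2020-07-07 + 6 days = 2020-07-13.

2020-07-01, 2020-07-07, 2020-07-13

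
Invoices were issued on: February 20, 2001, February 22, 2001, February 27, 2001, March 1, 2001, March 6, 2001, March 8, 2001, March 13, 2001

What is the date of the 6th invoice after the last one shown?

Gaps: 2, 5, 2, 5, 2, 5 days — not constant, but cyclic with period 2.
The events fall on every Tuesday and Thursday.
Next Thursday: March 15, 2001.
The following Tuesday is March 20, 2001.
Next Thursday: March 22, 2001.
The following Tuesday is March 27, 2001.
The following Thursday is March 29, 2001.
The following Tuesday is April 3, 2001.

April 3, 2001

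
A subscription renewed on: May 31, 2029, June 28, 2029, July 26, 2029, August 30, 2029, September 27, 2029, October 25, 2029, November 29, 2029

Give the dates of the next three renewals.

December 27, 2029; January 31, 2030; February 28, 2030

All Thursdays; the gaps (28, 28, 35, 28, 28, 35) vary with month length.
This is the last Thursday of each month.
December 2029 ends with Thursday December 27, 2029.
January 2030 ends with Thursday January 31, 2030.
Last Thursday of February 2030: February 28, 2030.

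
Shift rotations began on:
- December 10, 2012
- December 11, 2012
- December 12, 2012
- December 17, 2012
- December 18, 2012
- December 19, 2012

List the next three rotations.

The gap pattern 1, 1, 5, 1, 1 repeats every 3 events.
These are the Mondays, Tuesdays and Wednesdays of each week.
The following Monday is December 24, 2012.
Next Tuesday: December 25, 2012.
Next Wednesday: December 26, 2012.

December 24, 2012; December 25, 2012; December 26, 2012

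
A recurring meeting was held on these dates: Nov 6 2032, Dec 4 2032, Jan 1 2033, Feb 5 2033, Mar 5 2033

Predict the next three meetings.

Apr 2 2033, May 7 2033, Jun 4 2033

All dates are Saturdays, 28, 28, 35, 28 days apart.
Specifically, the 1st Saturday of each month.
April 2033 — 1st Saturday is Apr 2 2033.
1st Saturday of May 2033: May 7 2033.
1st Saturday of June 2033: Jun 4 2033.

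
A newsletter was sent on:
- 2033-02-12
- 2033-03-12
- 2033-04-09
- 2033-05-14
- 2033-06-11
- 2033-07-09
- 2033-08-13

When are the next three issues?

These are Saturdays at 28- or 35-day spacing (28, 28, 35, 28, 28, 35).
The pattern: 2nd Saturday of the month.
September 2033 — 2nd Saturday is 2033-09-10.
2nd Saturday of October 2033: 2033-10-08.
November 2033 — 2nd Saturday is 2033-11-12.

2033-09-10, 2033-10-08, 2033-11-12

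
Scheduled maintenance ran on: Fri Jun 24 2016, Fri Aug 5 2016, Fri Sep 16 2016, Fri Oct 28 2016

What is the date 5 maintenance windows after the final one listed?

Gaps between consecutive events: 42, 42, 42 days — a constant 42-day interval.
Fri Oct 28 2016 + 42 days = Fri Dec 9 2016.
Fri Dec 9 2016 + 42 days = Fri Jan 20 2017.
Fri Jan 20 2017 + 42 days = Fri Mar 3 2017.
Fri Mar 3 2017 + 42 days = Fri Apr 14 2017.
Fri Apr 14 2017 + 42 days = Fri May 26 2017.

Fri May 26 2017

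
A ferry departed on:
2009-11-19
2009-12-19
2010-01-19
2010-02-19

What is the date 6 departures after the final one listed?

The day-of-month is always 19 (30, 31, 31 days between events).
So this recurs on the 19th of each month.
Next: March 2010 → 2010-03-19.
April 2010: 2010-04-19.
May 2010: 2010-05-19.
Next: June 2010 → 2010-06-19.
July 2010: 2010-07-19.
Next: August 2010 → 2010-08-19.

2010-08-19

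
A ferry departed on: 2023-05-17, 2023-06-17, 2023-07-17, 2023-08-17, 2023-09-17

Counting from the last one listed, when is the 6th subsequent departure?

2024-03-17

Each date is the 17th; the gaps (31, 30, 31, 31) track the month lengths.
The rule is the 17th of each month.
October 2023: 2023-10-17.
Next: November 2023 → 2023-11-17.
December 2023: 2023-12-17.
Next: January 2024 → 2024-01-17.
February 2024: 2024-02-17.
March 2024: 2024-03-17.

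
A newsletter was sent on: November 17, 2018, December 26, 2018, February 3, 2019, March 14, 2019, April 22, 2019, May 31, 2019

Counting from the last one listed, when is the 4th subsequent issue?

November 3, 2019

The spacing is 39, 39, 39, 39, 39 days — always 39 days.
May 31, 2019 + 39 days = July 9, 2019.
July 9, 2019 + 39 days = August 17, 2019.
August 17, 2019 + 39 days = September 25, 2019.
September 25, 2019 + 39 days = November 3, 2019.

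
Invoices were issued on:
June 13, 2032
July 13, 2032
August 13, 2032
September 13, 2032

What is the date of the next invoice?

Each date is the 13th; the gaps (30, 31, 31) track the month lengths.
The rule is the 13th of each month.
Next: October 2032 → October 13, 2032.

October 13, 2032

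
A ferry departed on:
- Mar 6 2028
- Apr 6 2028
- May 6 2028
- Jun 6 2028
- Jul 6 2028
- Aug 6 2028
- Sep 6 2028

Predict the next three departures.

Oct 6 2028, Nov 6 2028, Dec 6 2028

The day-of-month is always 6 (31, 30, 31, 30, 31, 31 days between events).
So this recurs on the 6th of each month.
Next: October 2028 → Oct 6 2028.
Next: November 2028 → Nov 6 2028.
Next: December 2028 → Dec 6 2028.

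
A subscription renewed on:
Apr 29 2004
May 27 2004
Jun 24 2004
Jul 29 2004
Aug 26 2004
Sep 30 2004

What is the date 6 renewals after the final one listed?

Every date is a Thursday; gaps 28, 28, 35, 28, 35 days.
Each is the last Thursday of its month (at least one falls on the 29th or later, ruling out '4th Thursday').
Last Thursday of October 2004: Oct 28 2004.
November 2004 ends with Thursday Nov 25 2004.
December 2004 ends with Thursday Dec 30 2004.
Last Thursday of January 2005: Jan 27 2005.
Last Thursday of February 2005: Feb 24 2005.
March 2005 ends with Thursday Mar 31 2005.

Mar 31 2005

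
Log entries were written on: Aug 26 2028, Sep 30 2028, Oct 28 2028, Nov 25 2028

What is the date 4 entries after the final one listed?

These are Saturdays with 35, 28, 28-day gaps.
Each is the final Saturday of its month — Sep 30 2028 is past the 28th, so '4th Saturday' doesn't fit.
Last Saturday of December 2028: Dec 30 2028.
Last Saturday of January 2029: Jan 27 2029.
February 2029 ends with Saturday Feb 24 2029.
March 2029 ends with Saturday Mar 31 2029.

Mar 31 2029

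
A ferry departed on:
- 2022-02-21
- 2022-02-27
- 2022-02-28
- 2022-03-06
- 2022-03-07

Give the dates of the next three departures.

2022-03-13, 2022-03-14, 2022-03-20

Gaps: 6, 1, 6, 1 days — not constant, but cyclic with period 2.
The events fall on every Monday and Sunday.
The following Sunday is 2022-03-13.
Next Monday: 2022-03-14.
Next Sunday: 2022-03-20.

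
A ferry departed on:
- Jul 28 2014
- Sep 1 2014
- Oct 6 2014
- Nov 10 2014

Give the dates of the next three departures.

Every event comes 35 days after the last (35, 35, 35).
Nov 10 2014 + 35 days = Dec 15 2014.
Dec 15 2014 + 35 days = Jan 19 2015.
Jan 19 2015 + 35 days = Feb 23 2015.

Dec 15 2014, Jan 19 2015, Feb 23 2015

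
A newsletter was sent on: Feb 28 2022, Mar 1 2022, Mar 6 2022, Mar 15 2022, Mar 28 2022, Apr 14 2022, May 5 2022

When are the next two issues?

Intervals are 1, 5, 9, 13, 17, 21 days — an arithmetic progression with common difference 4.
Next gap: 25 days. May 5 2022 + 25 days = May 30 2022.
Next gap: 29 days. May 30 2022 + 29 days = Jun 28 2022.

May 30 2022, Jun 28 2022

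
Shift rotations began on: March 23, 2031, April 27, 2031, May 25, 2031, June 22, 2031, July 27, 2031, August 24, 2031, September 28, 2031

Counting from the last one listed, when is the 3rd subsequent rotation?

Gaps: 35, 28, 28, 35, 28, 35 days — a mix of 28 and 35. Every date is a Sunday.
Each is the 4th Sunday of its month.
4th Sunday of October 2031: October 26, 2031.
4th Sunday of November 2031: November 23, 2031.
December 2031 — 4th Sunday is December 28, 2031.

December 28, 2031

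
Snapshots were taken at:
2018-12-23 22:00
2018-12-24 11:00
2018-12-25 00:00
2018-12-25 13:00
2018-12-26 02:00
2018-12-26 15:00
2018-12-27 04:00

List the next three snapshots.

2018-12-27 17:00, 2018-12-28 06:00, 2018-12-28 19:00

Spacing: 13, 13, 13, 13, 13, 13 h — constant 13 h.
2018-12-27 04:00 + 13 h = 2018-12-27 17:00.
2018-12-27 17:00 + 13 h = 2018-12-28 06:00.
2018-12-28 06:00 + 13 h = 2018-12-28 19:00.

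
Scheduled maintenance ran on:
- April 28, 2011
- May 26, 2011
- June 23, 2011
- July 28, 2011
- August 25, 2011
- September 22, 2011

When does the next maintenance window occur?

These are Thursdays at 28- or 35-day spacing (28, 28, 35, 28, 28).
The pattern: 4th Thursday of the month.
4th Thursday of October 2011: October 27, 2011.

October 27, 2011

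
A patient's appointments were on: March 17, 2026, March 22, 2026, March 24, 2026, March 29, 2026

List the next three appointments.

Every event lands on a Tuesday or Sunday (gaps cycle 5, 2, 5).
So the schedule is: every Tuesday and Sunday.
Next Tuesday: March 31, 2026.
Next Sunday: April 5, 2026.
The following Tuesday is April 7, 2026.

March 31, 2026; April 5, 2026; April 7, 2026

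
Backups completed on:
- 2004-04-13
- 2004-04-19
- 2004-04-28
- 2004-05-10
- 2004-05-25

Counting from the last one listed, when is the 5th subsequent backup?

Intervals are 6, 9, 12, 15 days — an arithmetic progression with common difference 3.
Next gap: 18 days. 2004-05-25 + 18 days = 2004-06-12.
Next gap: 21 days. 2004-06-12 + 21 days = 2004-07-03.
Next gap: 24 days. 2004-07-03 + 24 days = 2004-07-27.
Next gap: 27 days. 2004-07-27 + 27 days = 2004-08-23.
Next gap: 30 days. 2004-08-23 + 30 days = 2004-09-22.

2004-09-22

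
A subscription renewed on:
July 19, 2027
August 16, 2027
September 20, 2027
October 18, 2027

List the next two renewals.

November 15, 2027; December 20, 2027

These are Mondays at 28- or 35-day spacing (28, 35, 28).
The pattern: 3rd Monday of the month.
3rd Monday of November 2027: November 15, 2027.
December 2027 — 3rd Monday is December 20, 2027.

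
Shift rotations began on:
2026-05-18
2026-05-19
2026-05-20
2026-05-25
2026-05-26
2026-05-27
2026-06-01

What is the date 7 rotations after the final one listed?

The gap pattern 1, 1, 5, 1, 1, 5 repeats every 3 events.
These are the Mondays, Tuesdays and Wednesdays of each week.
Next Tuesday: 2026-06-02.
The following Wednesday is 2026-06-03.
The following Monday is 2026-06-08.
Next Tuesday: 2026-06-09.
Next Wednesday: 2026-06-10.
The following Monday is 2026-06-15.
The following Tuesday is 2026-06-16.

2026-06-16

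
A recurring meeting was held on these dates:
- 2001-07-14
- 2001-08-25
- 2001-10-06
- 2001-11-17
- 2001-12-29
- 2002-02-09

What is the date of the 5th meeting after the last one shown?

Every event comes 42 days after the last (42, 42, 42, 42, 42).
2002-02-09 + 42 days = 2002-03-23.
2002-03-23 + 42 days = 2002-05-04.
2002-05-04 + 42 days = 2002-06-15.
2002-06-15 + 42 days = 2002-07-27.
2002-07-27 + 42 days = 2002-09-07.

2002-09-07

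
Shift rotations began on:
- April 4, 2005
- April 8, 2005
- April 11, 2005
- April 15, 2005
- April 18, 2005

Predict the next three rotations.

Every event lands on a Monday or Friday (gaps cycle 4, 3, 4, 3).
So the schedule is: every Monday and Friday.
The following Friday is April 22, 2005.
The following Monday is April 25, 2005.
The following Friday is April 29, 2005.

April 22, 2005; April 25, 2005; April 29, 2005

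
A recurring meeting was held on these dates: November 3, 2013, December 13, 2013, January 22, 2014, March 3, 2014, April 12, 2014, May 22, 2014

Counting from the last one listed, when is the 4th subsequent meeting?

Every event comes 40 days after the last (40, 40, 40, 40, 40).
May 22, 2014 + 40 days = July 1, 2014.
July 1, 2014 + 40 days = August 10, 2014.
August 10, 2014 + 40 days = September 19, 2014.
September 19, 2014 + 40 days = October 29, 2014.

October 29, 2014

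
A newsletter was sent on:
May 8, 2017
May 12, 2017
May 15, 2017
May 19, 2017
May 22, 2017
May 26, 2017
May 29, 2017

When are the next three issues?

June 2, 2017; June 5, 2017; June 9, 2017

Gaps: 4, 3, 4, 3, 4, 3 days — not constant, but cyclic with period 2.
The events fall on every Monday and Friday.
The following Friday is June 2, 2017.
The following Monday is June 5, 2017.
The following Friday is June 9, 2017.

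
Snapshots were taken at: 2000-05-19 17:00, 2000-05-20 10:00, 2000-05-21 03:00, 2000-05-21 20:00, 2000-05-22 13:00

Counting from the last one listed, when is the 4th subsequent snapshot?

The interval is a steady 17 hours (17, 17, 17, 17).
2000-05-22 13:00 + 17 h = 2000-05-23 06:00.
2000-05-23 06:00 + 17 h = 2000-05-23 23:00.
2000-05-23 23:00 + 17 h = 2000-05-24 16:00.
2000-05-24 16:00 + 17 h = 2000-05-25 09:00.

2000-05-25 09:00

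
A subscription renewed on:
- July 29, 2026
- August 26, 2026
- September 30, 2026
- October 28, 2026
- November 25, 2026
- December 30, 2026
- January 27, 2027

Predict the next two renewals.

February 24, 2027; March 31, 2027

Every date is a Wednesday; gaps 28, 35, 28, 28, 35, 28 days.
Each is the last Wednesday of its month (at least one falls on the 29th or later, ruling out '4th Wednesday').
Last Wednesday of February 2027: February 24, 2027.
Last Wednesday of March 2027: March 31, 2027.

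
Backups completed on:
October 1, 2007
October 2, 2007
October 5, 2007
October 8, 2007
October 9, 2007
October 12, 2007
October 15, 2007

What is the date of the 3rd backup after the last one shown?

October 22, 2007

Gaps: 1, 3, 3, 1, 3, 3 days — not constant, but cyclic with period 3.
The events fall on every Monday, Tuesday and Friday.
Next Tuesday: October 16, 2007.
Next Friday: October 19, 2007.
The following Monday is October 22, 2007.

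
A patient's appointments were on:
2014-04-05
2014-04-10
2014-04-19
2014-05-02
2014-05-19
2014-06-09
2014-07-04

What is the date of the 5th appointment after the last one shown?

The spacing grows by 4 each time: 5, 9, 13, 17, 21, 25 days.
Next gap: 29 days. 2014-07-04 + 29 days = 2014-08-02.
Next gap: 33 days. 2014-08-02 + 33 days = 2014-09-04.
Next gap: 37 days. 2014-09-04 + 37 days = 2014-10-11.
Next gap: 41 days. 2014-10-11 + 41 days = 2014-11-21.
Next gap: 45 days. 2014-11-21 + 45 days = 2015-01-05.

2015-01-05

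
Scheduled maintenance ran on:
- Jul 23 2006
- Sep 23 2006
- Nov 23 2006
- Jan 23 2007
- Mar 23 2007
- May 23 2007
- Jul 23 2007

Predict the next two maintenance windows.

The day-of-month is always 23 (62, 61, 61, 59, 61, 61 days between events).
So this recurs on the 23rd of every 2 months.
September 2007: Sep 23 2007.
November 2007: Nov 23 2007.

Sep 23 2007, Nov 23 2007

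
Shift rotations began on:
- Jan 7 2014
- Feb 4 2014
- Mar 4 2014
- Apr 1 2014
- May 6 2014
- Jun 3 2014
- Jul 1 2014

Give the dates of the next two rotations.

Gaps: 28, 28, 28, 35, 28, 28 days — a mix of 28 and 35. Every date is a Tuesday.
Each is the 1st Tuesday of its month.
August 2014 — 1st Tuesday is Aug 5 2014.
1st Tuesday of September 2014: Sep 2 2014.

Aug 5 2014, Sep 2 2014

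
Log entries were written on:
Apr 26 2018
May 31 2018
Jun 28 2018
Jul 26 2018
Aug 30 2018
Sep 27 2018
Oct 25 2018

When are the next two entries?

Every date is a Thursday; gaps 35, 28, 28, 35, 28, 28 days.
Each is the last Thursday of its month (at least one falls on the 29th or later, ruling out '4th Thursday').
Last Thursday of November 2018: Nov 29 2018.
December 2018 ends with Thursday Dec 27 2018.

Nov 29 2018, Dec 27 2018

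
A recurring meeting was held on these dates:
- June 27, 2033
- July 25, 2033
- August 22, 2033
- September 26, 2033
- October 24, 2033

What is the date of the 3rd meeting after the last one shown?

All dates are Mondays, 28, 28, 35, 28 days apart.
Specifically, the 4th Monday of each month.
4th Monday of November 2033: November 28, 2033.
December 2033 — 4th Monday is December 26, 2033.
January 2034 — 4th Monday is January 23, 2034.

January 23, 2034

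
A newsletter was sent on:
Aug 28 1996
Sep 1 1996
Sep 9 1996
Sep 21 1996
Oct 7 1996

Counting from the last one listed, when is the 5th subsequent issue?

Gaps: 4, 8, 12, 16 days — each gap is 4 larger than the previous one.
Next gap: 20 days. Oct 7 1996 + 20 days = Oct 27 1996.
Next gap: 24 days. Oct 27 1996 + 24 days = Nov 20 1996.
Next gap: 28 days. Nov 20 1996 + 28 days = Dec 18 1996.
Next gap: 32 days. Dec 18 1996 + 32 days = Jan 19 1997.
Next gap: 36 days. Jan 19 1997 + 36 days = Feb 24 1997.

Feb 24 1997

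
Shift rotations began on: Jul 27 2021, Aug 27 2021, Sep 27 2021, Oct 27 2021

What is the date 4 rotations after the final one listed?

The day-of-month is always 27 (31, 31, 30 days between events).
So this recurs on the 27th of each month.
November 2021: Nov 27 2021.
Next: December 2021 → Dec 27 2021.
Next: January 2022 → Jan 27 2022.
Next: February 2022 → Feb 27 2022.

Feb 27 2022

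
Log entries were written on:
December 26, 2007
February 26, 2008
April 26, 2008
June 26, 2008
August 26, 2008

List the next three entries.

October 26, 2008; December 26, 2008; February 26, 2009

Each date is the 26th; the gaps (62, 60, 61, 61) track the month lengths.
The rule is the 26th of every 2 months.
Next: October 2008 → October 26, 2008.
Next: December 2008 → December 26, 2008.
February 2009: February 26, 2009.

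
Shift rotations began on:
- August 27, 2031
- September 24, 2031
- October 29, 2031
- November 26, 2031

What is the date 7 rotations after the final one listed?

June 30, 2032

Every date is a Wednesday; gaps 28, 35, 28 days.
Each is the last Wednesday of its month (at least one falls on the 29th or later, ruling out '4th Wednesday').
December 2031 ends with Wednesday December 31, 2031.
Last Wednesday of January 2032: January 28, 2032.
Last Wednesday of February 2032: February 25, 2032.
March 2032 ends with Wednesday March 31, 2032.
April 2032 ends with Wednesday April 28, 2032.
Last Wednesday of May 2032: May 26, 2032.
Last Wednesday of June 2032: June 30, 2032.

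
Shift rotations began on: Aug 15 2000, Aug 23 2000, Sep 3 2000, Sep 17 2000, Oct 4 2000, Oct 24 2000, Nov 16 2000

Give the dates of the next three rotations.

Intervals are 8, 11, 14, 17, 20, 23 days — an arithmetic progression with common difference 3.
Next gap: 26 days. Nov 16 2000 + 26 days = Dec 12 2000.
Next gap: 29 days. Dec 12 2000 + 29 days = Jan 10 2001.
Next gap: 32 days. Jan 10 2001 + 32 days = Feb 11 2001.

Dec 12 2000, Jan 10 2001, Feb 11 2001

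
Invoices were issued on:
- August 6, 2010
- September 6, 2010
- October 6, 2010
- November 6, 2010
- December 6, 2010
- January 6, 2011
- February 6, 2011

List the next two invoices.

The day-of-month is always 6 (31, 30, 31, 30, 31, 31 days between events).
So this recurs on the 6th of each month.
March 2011: March 6, 2011.
Next: April 2011 → April 6, 2011.

March 6, 2011; April 6, 2011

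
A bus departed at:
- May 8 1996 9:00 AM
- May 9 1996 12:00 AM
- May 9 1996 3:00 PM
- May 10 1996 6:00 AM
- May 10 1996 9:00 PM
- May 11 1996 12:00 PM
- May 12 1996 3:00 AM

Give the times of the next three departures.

May 12 1996 6:00 PM, May 13 1996 9:00 AM, May 14 1996 12:00 AM

The interval is a steady 15 hours (15, 15, 15, 15, 15, 15).
May 12 1996 3:00 AM + 15 h = May 12 1996 6:00 PM.
May 12 1996 6:00 PM + 15 h = May 13 1996 9:00 AM.
May 13 1996 9:00 AM + 15 h = May 14 1996 12:00 AM.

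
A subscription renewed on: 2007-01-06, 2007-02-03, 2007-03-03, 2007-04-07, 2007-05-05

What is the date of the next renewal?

These are Saturdays at 28- or 35-day spacing (28, 28, 35, 28).
The pattern: 1st Saturday of the month.
June 2007 — 1st Saturday is 2007-06-02.

2007-06-02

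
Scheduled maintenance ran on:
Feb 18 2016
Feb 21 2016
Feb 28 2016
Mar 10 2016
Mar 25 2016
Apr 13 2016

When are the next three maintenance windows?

The spacing grows by 4 each time: 3, 7, 11, 15, 19 days.
Next gap: 23 days. Apr 13 2016 + 23 days = May 6 2016.
Next gap: 27 days. May 6 2016 + 27 days = Jun 2 2016.
Next gap: 31 days. Jun 2 2016 + 31 days = Jul 3 2016.

May 6 2016, Jun 2 2016, Jul 3 2016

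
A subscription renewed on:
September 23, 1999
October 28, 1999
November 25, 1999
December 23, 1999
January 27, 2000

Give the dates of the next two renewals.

February 24, 2000; March 23, 2000

Gaps: 35, 28, 28, 35 days — a mix of 28 and 35. Every date is a Thursday.
Each is the 4th Thursday of its month.
February 2000 — 4th Thursday is February 24, 2000.
4th Thursday of March 2000: March 23, 2000.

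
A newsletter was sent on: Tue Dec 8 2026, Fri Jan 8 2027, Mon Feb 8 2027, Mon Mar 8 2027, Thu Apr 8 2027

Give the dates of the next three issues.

Sat May 8 2027, Tue Jun 8 2027, Thu Jul 8 2027

Each date is the 8th; the gaps (31, 31, 28, 31) track the month lengths.
The rule is the 8th of each month.
May 2027: Sat May 8 2027.
June 2027: Tue Jun 8 2027.
July 2027: Thu Jul 8 2027.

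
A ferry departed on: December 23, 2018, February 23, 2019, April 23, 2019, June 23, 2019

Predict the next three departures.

The day-of-month is always 23 (62, 59, 61 days between events).
So this recurs on the 23rd of every 2 months.
Next: August 2019 → August 23, 2019.
October 2019: October 23, 2019.
December 2019: December 23, 2019.

August 23, 2019; October 23, 2019; December 23, 2019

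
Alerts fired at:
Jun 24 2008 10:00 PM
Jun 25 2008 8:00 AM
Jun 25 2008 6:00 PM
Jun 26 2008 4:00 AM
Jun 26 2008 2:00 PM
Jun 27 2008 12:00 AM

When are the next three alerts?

Gaps: 10, 10, 10, 10, 10 hours — each event is 10 hours after the previous one.
Jun 27 2008 12:00 AM + 10 h = Jun 27 2008 10:00 AM.
Jun 27 2008 10:00 AM + 10 h = Jun 27 2008 8:00 PM.
Jun 27 2008 8:00 PM + 10 h = Jun 28 2008 6:00 AM.

Jun 27 2008 10:00 AM, Jun 27 2008 8:00 PM, Jun 28 2008 6:00 AM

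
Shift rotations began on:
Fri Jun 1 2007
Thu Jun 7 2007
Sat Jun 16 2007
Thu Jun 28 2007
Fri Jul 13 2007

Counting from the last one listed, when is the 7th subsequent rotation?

Intervals are 6, 9, 12, 15 days — an arithmetic progression with common difference 3.
Next gap: 18 days. Fri Jul 13 2007 + 18 days = Tue Jul 31 2007.
Next gap: 21 days. Tue Jul 31 2007 + 21 days = Tue Aug 21 2007.
Next gap: 24 days. Tue Aug 21 2007 + 24 days = Fri Sep 14 2007.
Next gap: 27 days. Fri Sep 14 2007 + 27 days = Thu Oct 11 2007.
Next gap: 30 days. Thu Oct 11 2007 + 30 days = Sat Nov 10 2007.
Next gap: 33 days. Sat Nov 10 2007 + 33 days = Thu Dec 13 2007.
Next gap: 36 days. Thu Dec 13 2007 + 36 days = Fri Jan 18 2008.

Fri Jan 18 2008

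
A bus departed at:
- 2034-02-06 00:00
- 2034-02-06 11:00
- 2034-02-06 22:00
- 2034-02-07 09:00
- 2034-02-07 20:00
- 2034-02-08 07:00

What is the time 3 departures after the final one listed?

2034-02-09 16:00

Gaps: 11, 11, 11, 11, 11 hours — each event is 11 hours after the previous one.
2034-02-08 07:00 + 11 h = 2034-02-08 18:00.
2034-02-08 18:00 + 11 h = 2034-02-09 05:00.
2034-02-09 05:00 + 11 h = 2034-02-09 16:00.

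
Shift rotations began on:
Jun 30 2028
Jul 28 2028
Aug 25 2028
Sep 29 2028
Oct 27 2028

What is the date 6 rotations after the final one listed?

Every date is a Friday; gaps 28, 28, 35, 28 days.
Each is the last Friday of its month (at least one falls on the 29th or later, ruling out '4th Friday').
Last Friday of November 2028: Nov 24 2028.
Last Friday of December 2028: Dec 29 2028.
January 2029 ends with Friday Jan 26 2029.
February 2029 ends with Friday Feb 23 2029.
Last Friday of March 2029: Mar 30 2029.
Last Friday of April 2029: Apr 27 2029.

Apr 27 2029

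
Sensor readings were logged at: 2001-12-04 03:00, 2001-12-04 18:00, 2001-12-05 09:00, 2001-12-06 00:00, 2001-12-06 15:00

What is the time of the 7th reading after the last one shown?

The interval is a steady 15 hours (15, 15, 15, 15).
2001-12-06 15:00 + 15 h = 2001-12-07 06:00.
2001-12-07 06:00 + 15 h = 2001-12-07 21:00.
2001-12-07 21:00 + 15 h = 2001-12-08 12:00.
2001-12-08 12:00 + 15 h = 2001-12-09 03:00.
2001-12-09 03:00 + 15 h = 2001-12-09 18:00.
2001-12-09 18:00 + 15 h = 2001-12-10 09:00.
2001-12-10 09:00 + 15 h = 2001-12-11 00:00.

2001-12-11 00:00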